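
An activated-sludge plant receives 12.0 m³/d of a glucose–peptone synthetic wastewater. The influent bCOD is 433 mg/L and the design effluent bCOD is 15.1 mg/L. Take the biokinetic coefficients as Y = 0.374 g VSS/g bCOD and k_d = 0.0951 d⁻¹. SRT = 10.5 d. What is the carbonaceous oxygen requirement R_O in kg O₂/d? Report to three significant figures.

R_O ≈ 3.68 kg O₂/d

Correct the yield for decay: Y_obs = Y/(1 + k_d θ_c) = 0.374 / (1 + 0.0951 × 10.5) = 0.374 / 1.999 = 0.1871.
ΔS = 433 − 15.1 = 417.9 mg/L, so the substrate removal rate is 12.0 × 417.9/1000 = 5.015 kg bCOD/d.
P_X = Y_obs·Q·(S₀ − S) = 0.1871 × 5.015 = 0.9384 kg VSS/d.
R_O = Q·ΔS − 1.42 P_X = 5.015 − 1.333 = 3.682 kg O₂/d.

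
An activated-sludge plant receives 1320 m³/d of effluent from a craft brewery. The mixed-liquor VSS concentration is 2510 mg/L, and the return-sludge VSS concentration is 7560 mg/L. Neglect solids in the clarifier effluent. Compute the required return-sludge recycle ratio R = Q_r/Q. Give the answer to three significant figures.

R ≈ 0.497

Solids balance on the clarifier gives (1+R)X = R·X_r, so R = X/(X_r − X) = 2510 / (7560 − 2510) = 0.4970.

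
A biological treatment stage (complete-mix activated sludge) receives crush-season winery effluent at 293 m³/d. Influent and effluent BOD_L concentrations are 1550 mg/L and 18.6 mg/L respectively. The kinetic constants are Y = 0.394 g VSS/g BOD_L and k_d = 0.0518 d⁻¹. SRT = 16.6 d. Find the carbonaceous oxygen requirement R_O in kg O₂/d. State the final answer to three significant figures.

R_O ≈ 314 kg O₂/d

Observed yield with endogenous decay: Y_obs = Y / (1 + k_d·θ_c) = 0.394 / (1 + 0.0518 × 16.6) = 0.394 / 1.860 = 0.2118 g VSS/g BOD_L.
ΔS = 1550 − 18.6 = 1531 mg/L, so the substrate removal rate is 293 × 1531/1000 = 448.7 kg BOD_L/d.
Net sludge production P_X = 0.2118 × 448.7 = 95.05 kg VSS/d.
Carbonaceous O₂ demand = substrate oxidised − cell-mass equivalent = 448.7 − 1.42 × 95.05 = 313.7 kg O₂/d.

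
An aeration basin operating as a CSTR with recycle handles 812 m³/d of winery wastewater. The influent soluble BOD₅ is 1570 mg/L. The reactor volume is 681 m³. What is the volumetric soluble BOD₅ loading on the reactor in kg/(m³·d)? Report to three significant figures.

L_v ≈ 1.87 kg soluble BOD₅/(m³·d)

Volumetric loading L_v = Q·S₀ / V = 812 × 1570 g/m³ / 681.0 m³ = 1872 g/(m³·d) = 1.872 kg soluble BOD₅/(m³·d).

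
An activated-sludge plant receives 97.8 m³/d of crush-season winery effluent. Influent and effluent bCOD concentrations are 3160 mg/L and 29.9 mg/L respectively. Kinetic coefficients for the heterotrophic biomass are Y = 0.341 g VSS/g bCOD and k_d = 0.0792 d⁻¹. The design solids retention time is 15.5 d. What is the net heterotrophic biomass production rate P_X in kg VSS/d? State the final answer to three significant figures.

P_X ≈ 46.9 kg VSS/d

Correct the yield for decay: Y_obs = Y/(1 + k_d θ_c) = 0.341 / (1 + 0.0792 × 15.5) = 0.341 / 2.228 = 0.1531.
Mass of bCOD removed per day: Q(S₀ − S) = 97.8 × 3130 g/m³ = 306.1 kg/d.
P_X = Y_obs · Q(S₀ − S) = 0.1531 × 306.1 = 46.86 kg VSS/d.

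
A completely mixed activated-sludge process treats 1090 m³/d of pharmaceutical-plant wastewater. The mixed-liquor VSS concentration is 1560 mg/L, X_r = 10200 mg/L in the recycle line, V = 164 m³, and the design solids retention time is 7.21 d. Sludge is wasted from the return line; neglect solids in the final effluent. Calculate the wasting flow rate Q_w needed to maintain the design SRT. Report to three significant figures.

θ_c = V·X/(Q_w·X_r) when wasting from the recycle, so Q_w = V·X/(θ_c·X_r) = 164.0 × 1560 / (7.21 × 10200) = 3.479 m³/d.

Q_w ≈ 3.48 m³/d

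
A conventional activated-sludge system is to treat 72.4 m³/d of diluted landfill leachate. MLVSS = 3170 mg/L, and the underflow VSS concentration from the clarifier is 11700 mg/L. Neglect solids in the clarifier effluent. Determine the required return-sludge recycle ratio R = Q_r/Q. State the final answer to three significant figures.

R ≈ 0.372

Mass balance around the secondary clarifier (neglecting effluent solids): R = X / (X_r − X) = 3170 / (11700 − 3170) = 0.3716.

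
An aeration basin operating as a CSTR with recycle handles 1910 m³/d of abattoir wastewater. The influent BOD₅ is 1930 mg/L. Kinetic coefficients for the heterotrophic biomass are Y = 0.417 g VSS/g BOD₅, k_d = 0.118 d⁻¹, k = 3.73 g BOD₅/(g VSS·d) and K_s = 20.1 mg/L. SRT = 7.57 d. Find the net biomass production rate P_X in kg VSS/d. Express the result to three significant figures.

From the Monod/SRT balance for a CMAS, S = K_s·(1+k_d θ_c)/[θ_c·(Y k − k_d) − 1] = 20.1 × (1 + 0.118 × 7.57) / [7.57 × (0.417 × 3.73 − 0.118) − 1] = 38.05 / 9.881 = 3.851 mg/L.
Observed yield with endogenous decay: Y_obs = Y / (1 + k_d·θ_c) = 0.417 / (1 + 0.118 × 7.57) = 0.417 / 1.893 = 0.2203 g VSS/g BOD₅.
Substrate removed = Q·(S₀ − S) = 1910 m³/d × (1930 − 3.85) g/m³ = 3.68×10^6 g/d = 3679 kg/d.
Biomass produced: P_X = Y_obs·Q·ΔS = 0.2203 × 3679 ≈ 810.3 kg VSS/d.

P_X ≈ 810 kg VSS/d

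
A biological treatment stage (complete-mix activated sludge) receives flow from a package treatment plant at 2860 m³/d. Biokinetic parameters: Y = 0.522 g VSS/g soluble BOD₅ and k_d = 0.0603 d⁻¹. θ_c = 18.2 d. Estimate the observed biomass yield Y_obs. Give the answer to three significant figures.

Correct the yield for decay: Y_obs = Y/(1 + k_d θ_c) = 0.522 / (1 + 0.0603 × 18.2) = 0.522 / 2.097 = 0.2489.

Y_obs ≈ 0.249 g VSS/g soluble BOD₅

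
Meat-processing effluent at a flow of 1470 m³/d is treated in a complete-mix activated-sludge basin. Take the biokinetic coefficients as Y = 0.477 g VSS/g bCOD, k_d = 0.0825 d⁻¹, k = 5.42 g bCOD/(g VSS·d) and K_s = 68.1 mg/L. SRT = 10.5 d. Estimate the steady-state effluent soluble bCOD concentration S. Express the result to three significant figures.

From the Monod/SRT balance for a CMAS, S = K_s·(1+k_d θ_c)/[θ_c·(Y k − k_d) − 1] = 68.1 × (1 + 0.0825 × 10.5) / [10.5 × (0.477 × 5.42 − 0.0825) − 1] = 127.1 / 25.28 = 5.027 mg/L.

S ≈ 5.03 mg/L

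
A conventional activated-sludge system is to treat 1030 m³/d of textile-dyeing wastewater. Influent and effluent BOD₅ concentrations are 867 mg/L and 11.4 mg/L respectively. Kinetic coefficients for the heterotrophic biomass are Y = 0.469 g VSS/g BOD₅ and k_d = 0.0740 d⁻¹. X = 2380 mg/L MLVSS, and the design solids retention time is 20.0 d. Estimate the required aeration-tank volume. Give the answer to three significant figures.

Rearranging the biomass balance for a CMAS with decay, V = Y·Q·ΔS·θ_c / [X·(1+k_d θ_c)] = 0.469 × 1030 × (867 − 11.4) × 20.0 / [2380 × (1 + 0.0740 × 20.0)] = 8.27×10^6 / 5902 = 1400 m³.

V ≈ 1400 m³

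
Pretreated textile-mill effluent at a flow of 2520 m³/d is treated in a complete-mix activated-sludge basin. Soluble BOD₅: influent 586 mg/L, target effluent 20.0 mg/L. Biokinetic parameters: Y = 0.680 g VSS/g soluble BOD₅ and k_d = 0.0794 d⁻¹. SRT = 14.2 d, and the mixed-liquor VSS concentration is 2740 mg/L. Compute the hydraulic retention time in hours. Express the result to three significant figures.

From the SRT design equation V = Y Q (S₀−S) θ_c / [X (1 + k_d θ_c)] = 0.680 × 2520 × (586 − 20.0) × 14.2 / [2740 × (1 + 0.0794 × 14.2)] = 1.38×10^7 / 5829 = 2363 m³.
τ = V/Q = 2363/2520 = 0.9376 d, or 22.50 h.

τ ≈ 22.5 h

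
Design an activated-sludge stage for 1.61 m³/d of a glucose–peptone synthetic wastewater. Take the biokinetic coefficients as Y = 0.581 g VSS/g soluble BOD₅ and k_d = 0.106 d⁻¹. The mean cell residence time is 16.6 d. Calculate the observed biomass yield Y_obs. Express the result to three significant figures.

Correct the yield for decay: Y_obs = Y/(1 + k_d θ_c) = 0.581 / (1 + 0.106 × 16.6) = 0.581 / 2.760 = 0.2105.

Y_obs ≈ 0.211 g VSS/g soluble BOD₅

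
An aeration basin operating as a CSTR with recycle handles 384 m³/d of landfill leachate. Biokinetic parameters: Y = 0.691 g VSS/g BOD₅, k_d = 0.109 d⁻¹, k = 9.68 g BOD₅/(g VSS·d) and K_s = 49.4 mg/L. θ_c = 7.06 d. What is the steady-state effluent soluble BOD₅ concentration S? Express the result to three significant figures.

S ≈ 1.92 mg/L

From the Monod/SRT balance for a CMAS, S = K_s·(1+k_d θ_c)/[θ_c·(Y k − k_d) − 1] = 49.4 × (1 + 0.109 × 7.06) / [7.06 × (0.691 × 9.68 − 0.109) − 1] = 87.42 / 45.45 = 1.923 mg/L.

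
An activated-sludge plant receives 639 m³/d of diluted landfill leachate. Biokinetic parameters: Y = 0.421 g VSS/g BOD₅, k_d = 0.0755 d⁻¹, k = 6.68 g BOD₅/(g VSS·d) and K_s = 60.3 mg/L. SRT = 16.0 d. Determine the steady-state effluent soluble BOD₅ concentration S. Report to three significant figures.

From the Monod/SRT balance for a CMAS, S = K_s·(1+k_d θ_c)/[θ_c·(Y k − k_d) − 1] = 60.3 × (1 + 0.0755 × 16.0) / [16.0 × (0.421 × 6.68 − 0.0755) − 1] = 133.1 / 42.79 = 3.112 mg/L.

S ≈ 3.11 mg/L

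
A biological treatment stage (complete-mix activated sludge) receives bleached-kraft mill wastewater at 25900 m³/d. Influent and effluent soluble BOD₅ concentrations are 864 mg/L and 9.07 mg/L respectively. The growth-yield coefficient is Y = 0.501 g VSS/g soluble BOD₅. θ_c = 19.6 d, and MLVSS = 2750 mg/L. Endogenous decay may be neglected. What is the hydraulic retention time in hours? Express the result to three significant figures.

With k_d = 0 the design equation reduces to V = Y Q (S₀−S) θ_c / X = 0.501 × 25900 × (864 − 9.07) × 19.6 / 2750 = 79066 m³.
Hydraulic retention time τ = V/Q = 79066 / 25900 = 3.053 d = 73.27 h.

τ ≈ 73.3 h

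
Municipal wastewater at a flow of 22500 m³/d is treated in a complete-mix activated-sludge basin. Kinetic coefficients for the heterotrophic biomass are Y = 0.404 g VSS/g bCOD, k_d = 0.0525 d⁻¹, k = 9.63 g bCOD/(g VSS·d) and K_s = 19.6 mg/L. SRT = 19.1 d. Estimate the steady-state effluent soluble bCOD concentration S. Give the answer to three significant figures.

S ≈ 0.543 mg/L

From the Monod/SRT balance for a CMAS, S = K_s·(1+k_d θ_c)/[θ_c·(Y k − k_d) − 1] = 19.6 × (1 + 0.0525 × 19.1) / [19.1 × (0.404 × 9.63 − 0.0525) − 1] = 39.25 / 72.31 = 0.5429 mg/L.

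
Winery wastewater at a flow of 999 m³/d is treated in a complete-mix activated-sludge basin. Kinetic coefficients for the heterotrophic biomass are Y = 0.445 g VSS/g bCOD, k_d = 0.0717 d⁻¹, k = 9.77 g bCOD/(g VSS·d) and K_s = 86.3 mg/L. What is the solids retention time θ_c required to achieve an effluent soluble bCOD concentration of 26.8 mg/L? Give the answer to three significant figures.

Specific growth rate at S = 26.8 mg/L: μ = YkS/(K_s+S) = 0.445·9.77·26.8/(86.3+26.8) = 1.030 d⁻¹.
θ_c = 1/(μ − k_d) = 1/(1.030 − 0.0717) = 1/0.9585 = 1.043 d.

θ_c ≈ 1.04 d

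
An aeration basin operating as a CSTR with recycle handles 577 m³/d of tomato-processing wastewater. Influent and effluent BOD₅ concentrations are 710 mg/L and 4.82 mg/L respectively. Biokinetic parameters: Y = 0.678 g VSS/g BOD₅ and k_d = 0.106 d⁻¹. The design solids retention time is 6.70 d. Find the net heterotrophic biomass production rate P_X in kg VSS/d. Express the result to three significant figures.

The observed yield is Y_obs = Y/(1 + k_d·θ_c) = 0.678 / (1 + 0.106 × 6.70) = 0.678 / 1.710 = 0.3964 g VSS per g BOD₅ removed.
Mass of BOD₅ removed per day: Q(S₀ − S) = 577 × 705.2 g/m³ = 406.9 kg/d.
Net biomass production P_X = Y_obs × Q·(S₀ − S) = 0.3964 × 406.9 = 161.3 kg VSS/d.

P_X ≈ 161 kg VSS/d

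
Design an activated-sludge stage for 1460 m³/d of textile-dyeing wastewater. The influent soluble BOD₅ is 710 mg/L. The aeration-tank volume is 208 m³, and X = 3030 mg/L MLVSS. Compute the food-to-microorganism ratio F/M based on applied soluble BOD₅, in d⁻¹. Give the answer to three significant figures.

F/M ≈ 1.64 d⁻¹

Food-to-microorganism ratio F/M = Q S₀ / (V X) = 1460 × 710 / (208.0 × 3030) = 1.645 d⁻¹.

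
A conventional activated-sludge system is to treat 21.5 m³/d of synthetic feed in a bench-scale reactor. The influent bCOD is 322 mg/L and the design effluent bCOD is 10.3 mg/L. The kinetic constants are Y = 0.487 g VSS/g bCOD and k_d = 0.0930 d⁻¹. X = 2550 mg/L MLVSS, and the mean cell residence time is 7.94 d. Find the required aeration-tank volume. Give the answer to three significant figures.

Steady-state biomass mass balance: V·X·(1 + k_d·θ_c) = Y·Q·(S₀ − S)·θ_c, so V = 0.487 × 21.5 × (322 − 10.3) × 7.94 / [2550 × (1 + 0.0930 × 7.94)] = 2.59×10^4 / 4433 = 5.846 m³.

V ≈ 5.85 m³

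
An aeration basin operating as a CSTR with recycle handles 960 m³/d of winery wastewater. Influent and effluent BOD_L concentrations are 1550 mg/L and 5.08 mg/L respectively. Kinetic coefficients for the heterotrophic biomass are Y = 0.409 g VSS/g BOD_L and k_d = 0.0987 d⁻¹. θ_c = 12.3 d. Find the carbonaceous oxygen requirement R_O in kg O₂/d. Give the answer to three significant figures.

R_O ≈ 1090 kg O₂/d

Correct the yield for decay: Y_obs = Y/(1 + k_d θ_c) = 0.409 / (1 + 0.0987 × 12.3) = 0.409 / 2.214 = 0.1847.
Q·(S₀ − S) = 960 × (1550 − 5.08) × 10⁻³ = 1483 kg/d removed.
Biomass synthesised: P_X = Y_obs × 1483 = 274.0 kg VSS/d.
R_O = Q·ΔS − 1.42 P_X = 1483 − 389.1 = 1094 kg O₂/d.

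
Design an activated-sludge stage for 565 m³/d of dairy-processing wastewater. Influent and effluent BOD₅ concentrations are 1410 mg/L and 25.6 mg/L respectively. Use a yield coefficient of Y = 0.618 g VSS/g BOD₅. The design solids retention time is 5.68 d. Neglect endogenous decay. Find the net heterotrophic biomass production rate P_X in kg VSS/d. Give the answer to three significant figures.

P_X ≈ 483 kg VSS/d

Since k_d ≈ 0, Y_obs = Y = 0.618 g VSS/g BOD₅.
Substrate removed = Q·(S₀ − S) = 565 m³/d × (1410 − 25.6) g/m³ = 7.82×10^5 g/d = 782.2 kg/d.
Net biomass production P_X = Y_obs × Q·(S₀ − S) = 0.6180 × 782.2 = 483.4 kg VSS/d.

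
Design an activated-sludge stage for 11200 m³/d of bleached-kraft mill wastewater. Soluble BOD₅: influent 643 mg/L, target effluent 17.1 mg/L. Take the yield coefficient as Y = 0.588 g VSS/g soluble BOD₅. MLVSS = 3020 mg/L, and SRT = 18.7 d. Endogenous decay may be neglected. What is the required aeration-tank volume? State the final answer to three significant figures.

With k_d = 0 the design equation reduces to V = Y Q (S₀−S) θ_c / X = 0.588 × 11200 × (643 − 17.1) × 18.7 / 3020 = 25523 m³.

V ≈ 25500 m³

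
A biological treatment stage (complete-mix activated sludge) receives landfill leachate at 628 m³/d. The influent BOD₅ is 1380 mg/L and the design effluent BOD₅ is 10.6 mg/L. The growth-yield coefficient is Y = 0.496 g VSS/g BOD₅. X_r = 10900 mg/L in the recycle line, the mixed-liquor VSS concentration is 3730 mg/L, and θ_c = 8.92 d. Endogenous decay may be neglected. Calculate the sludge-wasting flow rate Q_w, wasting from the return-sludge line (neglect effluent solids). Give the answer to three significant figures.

Biomass mass balance (decay neglected): V·X = Y·Q·(S₀ − S)·θ_c, so V = 0.496 × 628 × (1380 − 10.6) × 8.92 / 3730 = 1020 m³.
Wasting from the return line (neglecting effluent solids): Q_w = V·X / (θ_c·X_r) = 1020 × 3730 / (8.92 × 10900) = 39.13 m³/d.

Q_w ≈ 39.1 m³/d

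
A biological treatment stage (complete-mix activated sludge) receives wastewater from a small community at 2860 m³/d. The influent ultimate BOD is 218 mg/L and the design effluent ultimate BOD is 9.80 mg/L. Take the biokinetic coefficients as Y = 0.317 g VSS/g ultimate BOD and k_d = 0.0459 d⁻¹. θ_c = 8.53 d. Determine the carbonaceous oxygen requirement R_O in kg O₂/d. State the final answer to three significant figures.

R_O ≈ 403 kg O₂/d

Observed yield with endogenous decay: Y_obs = Y / (1 + k_d·θ_c) = 0.317 / (1 + 0.0459 × 8.53) = 0.317 / 1.392 = 0.2278 g VSS/g ultimate BOD.
Substrate removed = Q·(S₀ − S) = 2860 m³/d × (218 − 9.80) g/m³ = 5.95×10^5 g/d = 595.5 kg/d.
P_X = Y_obs·Q·(S₀ − S) = 0.2278 × 595.5 = 135.6 kg VSS/d.
R_O = Q·(S₀ − S) − 1.42·P_X = 595.5 − 1.42 × 135.6 = 402.8 kg O₂/d.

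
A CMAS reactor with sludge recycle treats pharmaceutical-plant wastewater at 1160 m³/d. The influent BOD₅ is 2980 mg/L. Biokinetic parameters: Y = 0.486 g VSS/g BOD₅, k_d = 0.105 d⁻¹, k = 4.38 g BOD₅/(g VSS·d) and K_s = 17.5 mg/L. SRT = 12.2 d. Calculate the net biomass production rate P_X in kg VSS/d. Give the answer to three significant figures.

From the Monod/SRT balance for a CMAS, S = K_s·(1+k_d θ_c)/[θ_c·(Y k − k_d) − 1] = 17.5 × (1 + 0.105 × 12.2) / [12.2 × (0.486 × 4.38 − 0.105) − 1] = 39.92 / 23.69 = 1.685 mg/L.
Y_obs = Y / (1 + k_d θ_c) = 0.486 / (1 + 0.105 × 12.2) = 0.486 / 2.281 = 0.2131.
Mass of BOD₅ removed per day: Q(S₀ − S) = 1160 × 2978 g/m³ = 3455 kg/d.
P_X = Y_obs · Q(S₀ − S) = 0.2131 × 3455 = 736.1 kg VSS/d.

P_X ≈ 736 kg VSS/d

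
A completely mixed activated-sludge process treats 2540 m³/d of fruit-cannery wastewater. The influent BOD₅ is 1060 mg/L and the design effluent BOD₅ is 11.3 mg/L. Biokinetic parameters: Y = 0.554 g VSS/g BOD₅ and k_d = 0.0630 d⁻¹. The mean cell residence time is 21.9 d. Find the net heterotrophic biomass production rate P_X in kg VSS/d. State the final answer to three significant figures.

Observed yield with endogenous decay: Y_obs = Y / (1 + k_d·θ_c) = 0.554 / (1 + 0.0630 × 21.9) = 0.554 / 2.380 = 0.2328 g VSS/g BOD₅.
Q·(S₀ − S) = 2540 × (1060 − 11.3) × 10⁻³ = 2664 kg/d removed.
Biomass produced: P_X = Y_obs·Q·ΔS = 0.2328 × 2664 ≈ 620.1 kg VSS/d.

P_X ≈ 620 kg VSS/d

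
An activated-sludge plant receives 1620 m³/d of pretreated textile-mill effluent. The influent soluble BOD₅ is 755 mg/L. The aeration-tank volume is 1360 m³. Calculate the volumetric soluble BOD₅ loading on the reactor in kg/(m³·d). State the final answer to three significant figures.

L_v = Q S₀ / V = 1620 × 755 × 10⁻³ / 1360 = 0.8993 kg/(m³·d).

L_v ≈ 0.899 kg soluble BOD₅/(m³·d)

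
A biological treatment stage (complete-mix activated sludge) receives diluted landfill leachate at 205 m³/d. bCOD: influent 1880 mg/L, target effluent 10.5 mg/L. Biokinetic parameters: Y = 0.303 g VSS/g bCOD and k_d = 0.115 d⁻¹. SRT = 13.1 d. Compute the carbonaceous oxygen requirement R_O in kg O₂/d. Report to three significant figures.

R_O ≈ 317 kg O₂/d

The observed yield is Y_obs = Y/(1 + k_d·θ_c) = 0.303 / (1 + 0.115 × 13.1) = 0.303 / 2.506 = 0.1209 g VSS per g bCOD removed.
Mass of bCOD removed per day: Q(S₀ − S) = 205 × 1870 g/m³ = 383.2 kg/d.
P_X = Y_obs·Q·(S₀ − S) = 0.1209 × 383.2 = 46.33 kg VSS/d.
Carbonaceous O₂ demand = substrate oxidised − cell-mass equivalent = 383.2 − 1.42 × 46.33 = 317.5 kg O₂/d.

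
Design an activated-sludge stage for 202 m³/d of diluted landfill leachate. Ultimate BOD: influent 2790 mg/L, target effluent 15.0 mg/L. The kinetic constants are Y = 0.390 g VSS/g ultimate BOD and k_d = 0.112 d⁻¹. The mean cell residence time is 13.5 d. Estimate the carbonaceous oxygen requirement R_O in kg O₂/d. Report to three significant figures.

The observed yield is Y_obs = Y/(1 + k_d·θ_c) = 0.390 / (1 + 0.112 × 13.5) = 0.390 / 2.512 = 0.1553 g VSS per g ultimate BOD removed.
ΔS = 2790 − 15.0 = 2775 mg/L, so the substrate removal rate is 202 × 2775/1000 = 560.5 kg ultimate BOD/d.
P_X = Y_obs·Q·(S₀ − S) = 0.1553 × 560.5 = 87.03 kg VSS/d.
R_O = Q·ΔS − 1.42 P_X = 560.5 − 123.6 = 437.0 kg O₂/d.

R_O ≈ 437 kg O₂/d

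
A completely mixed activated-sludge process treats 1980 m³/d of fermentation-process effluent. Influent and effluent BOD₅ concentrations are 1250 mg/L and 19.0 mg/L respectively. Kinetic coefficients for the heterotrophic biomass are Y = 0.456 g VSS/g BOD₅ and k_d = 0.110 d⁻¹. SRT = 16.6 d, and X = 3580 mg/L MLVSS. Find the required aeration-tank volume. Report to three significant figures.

V ≈ 1820 m³

From the SRT design equation V = Y Q (S₀−S) θ_c / [X (1 + k_d θ_c)] = 0.456 × 1980 × (1250 − 19.0) × 16.6 / [3580 × (1 + 0.110 × 16.6)] = 1.84×10^7 / 10117 = 1824 m³.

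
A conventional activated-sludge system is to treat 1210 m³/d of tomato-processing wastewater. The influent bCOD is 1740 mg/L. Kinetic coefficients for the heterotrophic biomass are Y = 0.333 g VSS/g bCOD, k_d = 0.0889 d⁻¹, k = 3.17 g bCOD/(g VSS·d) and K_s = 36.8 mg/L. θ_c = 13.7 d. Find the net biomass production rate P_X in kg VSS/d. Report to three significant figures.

P_X ≈ 315 kg VSS/d

For a completely mixed reactor with recycle the Lawrence–McCarty relation gives S = K_s·(1 + k_d·θ_c) / [θ_c·(Y·k − k_d) − 1] = 36.8 × (1 + 0.0889 × 13.7) / [13.7 × (0.333 × 3.17 − 0.0889) − 1] = 81.62 / 12.24 = 6.666 mg/L.
Observed yield with endogenous decay: Y_obs = Y / (1 + k_d·θ_c) = 0.333 / (1 + 0.0889 × 13.7) = 0.333 / 2.218 = 0.1501 g VSS/g bCOD.
Mass of bCOD removed per day: Q(S₀ − S) = 1210 × 1733 g/m³ = 2097 kg/d.
P_X = Y_obs · Q(S₀ − S) = 0.1501 × 2097 = 314.9 kg VSS/d.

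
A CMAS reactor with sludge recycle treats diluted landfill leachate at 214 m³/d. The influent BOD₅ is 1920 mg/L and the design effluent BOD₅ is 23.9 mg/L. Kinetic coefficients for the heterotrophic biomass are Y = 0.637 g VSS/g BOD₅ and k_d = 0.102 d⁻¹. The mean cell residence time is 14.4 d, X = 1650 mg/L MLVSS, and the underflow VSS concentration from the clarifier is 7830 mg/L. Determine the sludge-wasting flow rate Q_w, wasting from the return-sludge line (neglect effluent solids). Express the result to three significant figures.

Q_w ≈ 13.4 m³/d

From the SRT design equation V = Y Q (S₀−S) θ_c / [X (1 + k_d θ_c)] = 0.637 × 214 × (1920 − 23.9) × 14.4 / [1650 × (1 + 0.102 × 14.4)] = 3.72×10^6 / 4074 = 913.7 m³.
Wasting from the return line (neglecting effluent solids): Q_w = V·X / (θ_c·X_r) = 913.7 × 1650 / (14.4 × 7830) = 13.37 m³/d.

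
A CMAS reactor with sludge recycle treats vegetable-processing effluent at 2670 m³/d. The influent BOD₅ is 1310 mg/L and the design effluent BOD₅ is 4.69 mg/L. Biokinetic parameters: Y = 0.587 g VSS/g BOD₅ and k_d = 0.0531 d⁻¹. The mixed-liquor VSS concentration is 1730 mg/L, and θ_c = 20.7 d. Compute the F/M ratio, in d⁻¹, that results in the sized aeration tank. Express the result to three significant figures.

F/M ≈ 0.173 d⁻¹

Rearranging the biomass balance for a CMAS with decay, V = Y·Q·ΔS·θ_c / [X·(1+k_d θ_c)] = 0.587 × 2670 × (1310 − 4.69) × 20.7 / [1730 × (1 + 0.0531 × 20.7)] = 4.23×10^7 / 3632 = 11661 m³.
F/M = applied load / biomass = Q·S₀/(V·X) = 2670 × 1310 / (11661 × 1730) = 0.1734 d⁻¹.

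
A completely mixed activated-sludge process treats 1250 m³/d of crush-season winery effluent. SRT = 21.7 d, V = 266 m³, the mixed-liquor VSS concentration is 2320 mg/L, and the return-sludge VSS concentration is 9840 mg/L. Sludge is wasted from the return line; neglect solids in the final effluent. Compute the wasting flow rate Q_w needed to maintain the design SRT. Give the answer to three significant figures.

Wasting from the return line (neglecting effluent solids): Q_w = V·X / (θ_c·X_r) = 266.0 × 2320 / (21.7 × 9840) = 2.890 m³/d.

Q_w ≈ 2.89 m³/d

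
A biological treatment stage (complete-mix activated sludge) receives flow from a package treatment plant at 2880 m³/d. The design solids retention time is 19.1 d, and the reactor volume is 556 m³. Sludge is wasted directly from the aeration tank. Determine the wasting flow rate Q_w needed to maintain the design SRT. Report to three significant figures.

With mixed-liquor wasting, θ_c = V/Q_w, so Q_w = V/θ_c = 556.0/19.1 = 29.11 m³/d.

Q_w ≈ 29.1 m³/d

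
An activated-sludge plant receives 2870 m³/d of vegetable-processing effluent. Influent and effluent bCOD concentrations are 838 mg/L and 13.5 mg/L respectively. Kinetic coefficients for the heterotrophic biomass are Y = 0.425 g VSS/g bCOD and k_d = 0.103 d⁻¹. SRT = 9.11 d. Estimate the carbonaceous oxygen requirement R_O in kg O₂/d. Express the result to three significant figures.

The observed yield is Y_obs = Y/(1 + k_d·θ_c) = 0.425 / (1 + 0.103 × 9.11) = 0.425 / 1.938 = 0.2193 g VSS per g bCOD removed.
Q·(S₀ − S) = 2870 × (838 − 13.5) × 10⁻³ = 2366 kg/d removed.
Net sludge production P_X = 0.2193 × 2366 = 518.8 kg VSS/d.
R_O = Q·(S₀ − S) − 1.42·P_X = 2366 − 1.42 × 518.8 = 1630 kg O₂/d.

R_O ≈ 1630 kg O₂/d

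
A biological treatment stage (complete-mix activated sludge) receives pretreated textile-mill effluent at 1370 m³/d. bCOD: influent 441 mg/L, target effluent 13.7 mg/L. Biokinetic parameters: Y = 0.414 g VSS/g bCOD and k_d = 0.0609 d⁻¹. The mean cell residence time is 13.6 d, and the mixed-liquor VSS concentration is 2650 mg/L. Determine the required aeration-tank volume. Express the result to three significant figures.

Steady-state biomass mass balance: V·X·(1 + k_d·θ_c) = Y·Q·(S₀ − S)·θ_c, so V = 0.414 × 1370 × (441 − 13.7) × 13.6 / [2650 × (1 + 0.0609 × 13.6)] = 3.3×10^6 / 4845 = 680.3 m³.

V ≈ 680 m³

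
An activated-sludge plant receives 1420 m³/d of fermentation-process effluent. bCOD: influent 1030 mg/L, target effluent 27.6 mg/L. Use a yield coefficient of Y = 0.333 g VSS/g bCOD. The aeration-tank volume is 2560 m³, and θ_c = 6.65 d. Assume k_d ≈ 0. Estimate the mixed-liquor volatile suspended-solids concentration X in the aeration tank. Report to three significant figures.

X = Y·Q·ΔS·θ_c / V = 0.333 × 1420 × (1030 − 27.6) × 6.65 / 2560 = 1231 mg/L.

X ≈ 1230 mg/L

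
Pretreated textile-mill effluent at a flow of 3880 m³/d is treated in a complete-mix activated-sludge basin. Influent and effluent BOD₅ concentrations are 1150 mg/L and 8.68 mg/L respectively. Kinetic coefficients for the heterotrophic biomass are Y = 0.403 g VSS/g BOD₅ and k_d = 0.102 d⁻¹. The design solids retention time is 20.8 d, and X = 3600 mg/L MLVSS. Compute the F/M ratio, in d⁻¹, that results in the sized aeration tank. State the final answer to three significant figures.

F/M ≈ 0.375 d⁻¹

Steady-state biomass mass balance: V·X·(1 + k_d·θ_c) = Y·Q·(S₀ − S)·θ_c, so V = 0.403 × 3880 × (1150 − 8.68) × 20.8 / [3600 × (1 + 0.102 × 20.8)] = 3.71×10^7 / 11238 = 3303 m³.
F/M = applied load / biomass = Q·S₀/(V·X) = 3880 × 1150 / (3303 × 3600) = 0.3752 d⁻¹.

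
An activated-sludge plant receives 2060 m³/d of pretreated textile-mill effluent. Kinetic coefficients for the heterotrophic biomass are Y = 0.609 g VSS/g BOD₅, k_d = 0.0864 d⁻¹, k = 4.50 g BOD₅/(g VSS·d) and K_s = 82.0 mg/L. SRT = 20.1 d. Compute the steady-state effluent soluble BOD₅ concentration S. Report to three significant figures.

From the Monod/SRT balance for a CMAS, S = K_s·(1+k_d θ_c)/[θ_c·(Y k − k_d) − 1] = 82.0 × (1 + 0.0864 × 20.1) / [20.1 × (0.609 × 4.50 − 0.0864) − 1] = 224.4 / 52.35 = 4.287 mg/L.

S ≈ 4.29 mg/L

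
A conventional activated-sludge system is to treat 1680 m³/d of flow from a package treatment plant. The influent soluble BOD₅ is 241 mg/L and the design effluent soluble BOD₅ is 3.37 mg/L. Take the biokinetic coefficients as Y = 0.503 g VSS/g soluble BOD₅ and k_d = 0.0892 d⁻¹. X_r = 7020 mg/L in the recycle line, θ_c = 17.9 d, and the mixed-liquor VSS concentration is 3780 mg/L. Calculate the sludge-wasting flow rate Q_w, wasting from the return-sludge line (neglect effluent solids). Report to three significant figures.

From the SRT design equation V = Y Q (S₀−S) θ_c / [X (1 + k_d θ_c)] = 0.503 × 1680 × (241 − 3.37) × 17.9 / [3780 × (1 + 0.0892 × 17.9)] = 3.59×10^6 / 9815 = 366.2 m³.
Q_w = (V·X)/(θ_c X_r) = 366.2 × 3780 / (17.9 × 7020) = 11.02 m³/d.

Q_w ≈ 11.0 m³/d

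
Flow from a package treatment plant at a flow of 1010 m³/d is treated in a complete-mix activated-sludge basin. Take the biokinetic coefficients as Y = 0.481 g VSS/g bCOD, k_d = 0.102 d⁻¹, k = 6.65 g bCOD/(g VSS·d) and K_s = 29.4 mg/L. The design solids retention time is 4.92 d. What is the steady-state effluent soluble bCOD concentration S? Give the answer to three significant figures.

Effluent substrate depends only on kinetics and SRT: S = K_s(1 + k_d θ_c) / [θ_c(Yk − k_d) − 1] = 29.4 × (1 + 0.102 × 4.92) / [4.92 × (0.481 × 6.65 − 0.102) − 1] = 44.15 / 14.24 = 3.102 mg/L.

S ≈ 3.10 mg/L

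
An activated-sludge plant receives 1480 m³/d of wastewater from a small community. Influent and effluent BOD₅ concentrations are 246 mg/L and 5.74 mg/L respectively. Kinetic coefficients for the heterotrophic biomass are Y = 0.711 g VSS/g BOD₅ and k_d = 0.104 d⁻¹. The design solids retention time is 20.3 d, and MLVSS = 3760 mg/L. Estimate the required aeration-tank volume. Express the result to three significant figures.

V ≈ 439 m³

From the SRT design equation V = Y Q (S₀−S) θ_c / [X (1 + k_d θ_c)] = 0.711 × 1480 × (246 − 5.74) × 20.3 / [3760 × (1 + 0.104 × 20.3)] = 5.13×10^6 / 11698 = 438.7 m³.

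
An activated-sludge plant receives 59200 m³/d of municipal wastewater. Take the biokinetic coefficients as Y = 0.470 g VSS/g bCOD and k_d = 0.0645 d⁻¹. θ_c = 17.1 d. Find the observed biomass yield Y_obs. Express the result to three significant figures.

Correct the yield for decay: Y_obs = Y/(1 + k_d θ_c) = 0.470 / (1 + 0.0645 × 17.1) = 0.470 / 2.103 = 0.2235.

Y_obs ≈ 0.223 g VSS/g bCOD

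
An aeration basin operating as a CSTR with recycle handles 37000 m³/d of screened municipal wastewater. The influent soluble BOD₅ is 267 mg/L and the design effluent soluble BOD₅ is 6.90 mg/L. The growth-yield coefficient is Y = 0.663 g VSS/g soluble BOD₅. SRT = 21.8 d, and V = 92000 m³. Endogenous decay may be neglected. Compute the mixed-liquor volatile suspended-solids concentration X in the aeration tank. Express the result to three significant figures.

X ≈ 1510 mg/L

X = Y·Q·ΔS·θ_c / V = 0.663 × 37000 × (267 − 6.90) × 21.8 / 92000 = 1512 mg/L.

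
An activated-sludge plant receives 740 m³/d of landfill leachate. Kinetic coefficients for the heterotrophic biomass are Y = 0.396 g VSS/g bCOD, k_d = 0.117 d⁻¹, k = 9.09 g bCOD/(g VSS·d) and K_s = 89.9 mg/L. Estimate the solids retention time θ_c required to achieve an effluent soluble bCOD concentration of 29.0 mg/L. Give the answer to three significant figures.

At the target effluent, Y k S/(K_s+S) = 0.396×9.09×29.0/118.9 = 0.8780 d⁻¹.
1/θ_c = 0.8780 − 0.117 = 0.7610 d⁻¹, so θ_c = 1.314 d.

θ_c ≈ 1.31 d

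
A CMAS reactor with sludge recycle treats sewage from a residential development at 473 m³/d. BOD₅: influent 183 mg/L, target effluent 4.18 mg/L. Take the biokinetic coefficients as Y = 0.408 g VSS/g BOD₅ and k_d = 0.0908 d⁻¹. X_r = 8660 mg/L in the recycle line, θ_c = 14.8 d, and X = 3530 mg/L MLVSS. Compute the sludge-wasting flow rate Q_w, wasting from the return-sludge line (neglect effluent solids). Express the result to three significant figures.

Rearranging the biomass balance for a CMAS with decay, V = Y·Q·ΔS·θ_c / [X·(1+k_d θ_c)] = 0.408 × 473 × (183 − 4.18) × 14.8 / [3530 × (1 + 0.0908 × 14.8)] = 5.11×10^5 / 8274 = 61.73 m³.
Wasting from the return line (neglecting effluent solids): Q_w = V·X / (θ_c·X_r) = 61.73 × 3530 / (14.8 × 8660) = 1.700 m³/d.

Q_w ≈ 1.70 m³/d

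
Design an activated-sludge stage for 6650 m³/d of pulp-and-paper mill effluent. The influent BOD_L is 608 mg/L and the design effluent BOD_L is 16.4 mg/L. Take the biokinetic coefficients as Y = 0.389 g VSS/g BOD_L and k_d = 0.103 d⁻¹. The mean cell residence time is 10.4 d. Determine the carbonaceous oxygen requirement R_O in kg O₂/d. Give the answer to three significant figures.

R_O ≈ 2880 kg O₂/d

Observed yield with endogenous decay: Y_obs = Y / (1 + k_d·θ_c) = 0.389 / (1 + 0.103 × 10.4) = 0.389 / 2.071 = 0.1878 g VSS/g BOD_L.
Mass of BOD_L removed per day: Q(S₀ − S) = 6650 × 591.6 g/m³ = 3934 kg/d.
Net sludge production P_X = 0.1878 × 3934 = 738.9 kg VSS/d.
Carbonaceous O₂ demand = substrate oxidised − cell-mass equivalent = 3934 − 1.42 × 738.9 = 2885 kg O₂/d.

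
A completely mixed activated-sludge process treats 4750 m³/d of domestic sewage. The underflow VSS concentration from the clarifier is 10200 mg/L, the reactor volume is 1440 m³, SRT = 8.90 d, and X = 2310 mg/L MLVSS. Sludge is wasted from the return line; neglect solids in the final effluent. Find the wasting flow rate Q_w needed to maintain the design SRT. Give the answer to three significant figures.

Q_w ≈ 36.6 m³/d

Q_w = (V·X)/(θ_c X_r) = 1440 × 2310 / (8.90 × 10200) = 36.64 m³/d.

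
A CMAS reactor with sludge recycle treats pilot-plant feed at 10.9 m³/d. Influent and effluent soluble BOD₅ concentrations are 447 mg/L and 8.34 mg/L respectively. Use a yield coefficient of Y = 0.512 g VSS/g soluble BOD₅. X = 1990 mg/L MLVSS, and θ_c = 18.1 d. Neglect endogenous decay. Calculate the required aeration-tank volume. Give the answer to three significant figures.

Biomass mass balance (decay neglected): V·X = Y·Q·(S₀ − S)·θ_c, so V = 0.512 × 10.9 × (447 − 8.34) × 18.1 / 1990 = 22.27 m³.

V ≈ 22.3 m³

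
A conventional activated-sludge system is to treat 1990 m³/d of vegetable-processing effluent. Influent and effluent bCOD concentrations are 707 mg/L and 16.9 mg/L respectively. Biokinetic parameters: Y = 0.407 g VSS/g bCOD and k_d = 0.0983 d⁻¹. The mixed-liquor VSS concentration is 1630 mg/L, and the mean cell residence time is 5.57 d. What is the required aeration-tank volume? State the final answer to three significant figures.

V ≈ 1230 m³

Steady-state biomass mass balance: V·X·(1 + k_d·θ_c) = Y·Q·(S₀ − S)·θ_c, so V = 0.407 × 1990 × (707 − 16.9) × 5.57 / [1630 × (1 + 0.0983 × 5.57)] = 3.11×10^6 / 2522 = 1234 m³.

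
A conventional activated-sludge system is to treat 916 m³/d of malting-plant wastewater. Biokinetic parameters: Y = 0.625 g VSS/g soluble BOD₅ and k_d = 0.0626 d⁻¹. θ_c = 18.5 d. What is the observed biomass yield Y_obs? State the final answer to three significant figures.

Observed yield with endogenous decay: Y_obs = Y / (1 + k_d·θ_c) = 0.625 / (1 + 0.0626 × 18.5) = 0.625 / 2.158 = 0.2896 g VSS/g soluble BOD₅.

Y_obs ≈ 0.290 g VSS/g soluble BOD₅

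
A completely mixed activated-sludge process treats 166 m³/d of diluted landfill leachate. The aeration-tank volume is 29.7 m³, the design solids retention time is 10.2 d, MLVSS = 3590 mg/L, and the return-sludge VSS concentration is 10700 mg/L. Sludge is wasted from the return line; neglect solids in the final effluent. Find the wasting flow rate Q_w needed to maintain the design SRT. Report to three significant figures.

Q_w = (V·X)/(θ_c X_r) = 29.70 × 3590 / (10.2 × 10700) = 0.9769 m³/d.

Q_w ≈ 0.977 m³/d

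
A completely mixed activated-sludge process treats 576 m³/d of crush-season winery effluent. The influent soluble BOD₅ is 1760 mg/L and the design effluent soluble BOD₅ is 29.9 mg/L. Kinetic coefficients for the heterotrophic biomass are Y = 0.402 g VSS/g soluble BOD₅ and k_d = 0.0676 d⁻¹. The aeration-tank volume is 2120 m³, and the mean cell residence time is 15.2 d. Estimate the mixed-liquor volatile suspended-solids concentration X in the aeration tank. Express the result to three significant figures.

X = Y·Q·ΔS·θ_c / [V·(1 + k_d θ_c)] = 0.402 × 576 × (1760 − 29.9) × 15.2 / [2120 × (1 + 0.0676 × 15.2)] = 1417 mg/L.

X ≈ 1420 mg/L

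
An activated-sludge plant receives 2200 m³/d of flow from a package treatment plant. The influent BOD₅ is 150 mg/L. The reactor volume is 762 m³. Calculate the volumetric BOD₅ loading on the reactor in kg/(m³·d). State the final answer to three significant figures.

L_v ≈ 0.433 kg BOD₅/(m³·d)

Volumetric loading L_v = Q·S₀ / V = 2200 × 150 g/m³ / 762.0 m³ = 433.1 g/(m³·d) = 0.4331 kg BOD₅/(m³·d).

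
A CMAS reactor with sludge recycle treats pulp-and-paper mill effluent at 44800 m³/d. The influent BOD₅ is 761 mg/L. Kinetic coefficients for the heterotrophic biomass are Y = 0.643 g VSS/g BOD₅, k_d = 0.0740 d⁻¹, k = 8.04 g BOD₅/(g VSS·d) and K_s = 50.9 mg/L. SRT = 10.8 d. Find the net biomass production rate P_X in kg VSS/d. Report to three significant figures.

For a completely mixed reactor with recycle the Lawrence–McCarty relation gives S = K_s·(1 + k_d·θ_c) / [θ_c·(Y·k − k_d) − 1] = 50.9 × (1 + 0.0740 × 10.8) / [10.8 × (0.643 × 8.04 − 0.0740) − 1] = 91.58 / 54.03 = 1.695 mg/L.
Y_obs = Y / (1 + k_d θ_c) = 0.643 / (1 + 0.0740 × 10.8) = 0.643 / 1.799 = 0.3574.
Q·(S₀ − S) = 44800 × (761 − 1.69) × 10⁻³ = 34017 kg/d removed.
Net biomass production P_X = Y_obs × Q·(S₀ − S) = 0.3574 × 34017 = 12157 kg VSS/d.

P_X ≈ 12200 kg VSS/d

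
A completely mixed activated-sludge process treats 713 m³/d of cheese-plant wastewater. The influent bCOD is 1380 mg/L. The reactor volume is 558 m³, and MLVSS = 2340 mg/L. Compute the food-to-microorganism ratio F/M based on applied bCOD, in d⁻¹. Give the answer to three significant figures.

Food-to-microorganism ratio F/M = Q S₀ / (V X) = 713 × 1380 / (558.0 × 2340) = 0.7536 d⁻¹.

F/M ≈ 0.754 d⁻¹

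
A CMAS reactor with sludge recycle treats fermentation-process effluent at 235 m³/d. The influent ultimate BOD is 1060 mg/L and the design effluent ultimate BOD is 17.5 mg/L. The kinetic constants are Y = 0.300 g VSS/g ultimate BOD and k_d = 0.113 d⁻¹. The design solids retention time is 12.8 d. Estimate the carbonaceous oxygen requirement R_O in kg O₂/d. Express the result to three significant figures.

R_O ≈ 202 kg O₂/d

The observed yield is Y_obs = Y/(1 + k_d·θ_c) = 0.300 / (1 + 0.113 × 12.8) = 0.300 / 2.446 = 0.1226 g VSS per g ultimate BOD removed.
Substrate removed = Q·(S₀ − S) = 235 m³/d × (1060 − 17.5) g/m³ = 2.45×10^5 g/d = 245.0 kg/d.
P_X = Y_obs·Q·(S₀ − S) = 0.1226 × 245.0 = 30.04 kg VSS/d.
R_O = Q·ΔS − 1.42 P_X = 245.0 − 42.66 = 202.3 kg O₂/d.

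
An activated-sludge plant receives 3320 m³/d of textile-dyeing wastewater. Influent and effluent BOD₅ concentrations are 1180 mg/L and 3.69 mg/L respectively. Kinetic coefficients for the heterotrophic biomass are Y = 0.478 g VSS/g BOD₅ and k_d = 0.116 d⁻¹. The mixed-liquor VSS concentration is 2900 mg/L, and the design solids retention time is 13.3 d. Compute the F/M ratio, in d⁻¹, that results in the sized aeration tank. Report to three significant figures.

F/M ≈ 0.401 d⁻¹

Rearranging the biomass balance for a CMAS with decay, V = Y·Q·ΔS·θ_c / [X·(1+k_d θ_c)] = 0.478 × 3320 × (1180 − 3.69) × 13.3 / [2900 × (1 + 0.116 × 13.3)] = 2.48×10^7 / 7374 = 3367 m³.
F/M = applied load / biomass = Q·S₀/(V·X) = 3320 × 1180 / (3367 × 2900) = 0.4012 d⁻¹.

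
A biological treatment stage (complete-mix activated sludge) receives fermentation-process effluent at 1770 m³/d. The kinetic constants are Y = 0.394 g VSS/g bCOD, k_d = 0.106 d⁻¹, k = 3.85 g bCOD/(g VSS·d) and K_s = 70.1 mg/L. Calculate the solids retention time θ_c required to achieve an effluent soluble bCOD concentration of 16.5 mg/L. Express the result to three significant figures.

Specific growth rate at S = 16.5 mg/L: μ = YkS/(K_s+S) = 0.394·3.85·16.5/(70.1+16.5) = 0.2890 d⁻¹.
Then 1/θ_c = μ − k_d = 0.2890 − 0.106 = 0.1830 d⁻¹, giving θ_c = 5.464 d.

θ_c ≈ 5.46 d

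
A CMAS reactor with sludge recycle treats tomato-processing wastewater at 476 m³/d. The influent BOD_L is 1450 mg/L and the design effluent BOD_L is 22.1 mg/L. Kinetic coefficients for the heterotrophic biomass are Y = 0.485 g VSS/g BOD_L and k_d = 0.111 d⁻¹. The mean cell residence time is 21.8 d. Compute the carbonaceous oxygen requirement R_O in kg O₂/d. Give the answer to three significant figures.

Correct the yield for decay: Y_obs = Y/(1 + k_d θ_c) = 0.485 / (1 + 0.111 × 21.8) = 0.485 / 3.420 = 0.1418.
Q·(S₀ − S) = 476 × (1450 − 22.1) × 10⁻³ = 679.7 kg/d removed.
Net sludge production P_X = 0.1418 × 679.7 = 96.39 kg VSS/d.
R_O = Q·(S₀ − S) − 1.42·P_X = 679.7 − 1.42 × 96.39 = 542.8 kg O₂/d.

R_O ≈ 543 kg O₂/d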